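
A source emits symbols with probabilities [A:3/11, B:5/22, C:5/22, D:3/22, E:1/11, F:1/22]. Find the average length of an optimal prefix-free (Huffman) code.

Huffman tree construction:
Combine smallest probabilities repeatedly
Resulting codes:
  A: 10 (length 2)
  B: 00 (length 2)
  C: 01 (length 2)
  D: 110 (length 3)
  E: 1111 (length 4)
  F: 1110 (length 4)
Average length = Σ p(s) × length(s) = 2.4091 bits


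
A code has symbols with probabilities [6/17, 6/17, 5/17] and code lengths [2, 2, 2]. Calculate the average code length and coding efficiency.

Average length L = Σ p_i × l_i = 2.0000 bits
Entropy H = 1.5799 bits
Efficiency η = H/L × 100% = 78.99%


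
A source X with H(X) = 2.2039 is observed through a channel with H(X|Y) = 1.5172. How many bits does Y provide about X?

I(X;Y) = H(X) - H(X|Y)
I(X;Y) = 2.2039 - 1.5172 = 0.6867 bits


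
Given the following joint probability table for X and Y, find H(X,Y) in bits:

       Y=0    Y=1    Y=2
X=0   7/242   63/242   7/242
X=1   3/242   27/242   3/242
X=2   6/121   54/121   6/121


H(X,Y) = -Σ p(x,y) log₂ p(x,y)
  p(0,0)=7/242: -0.0289 × log₂(0.0289) = 0.1479
  p(0,1)=63/242: -0.2603 × log₂(0.2603) = 0.5055
  p(0,2)=7/242: -0.0289 × log₂(0.0289) = 0.1479
  p(1,0)=3/242: -0.0124 × log₂(0.0124) = 0.0785
  p(1,1)=27/242: -0.1116 × log₂(0.1116) = 0.3530
  p(1,2)=3/242: -0.0124 × log₂(0.0124) = 0.0785
  p(2,0)=6/121: -0.0496 × log₂(0.0496) = 0.2149
  p(2,1)=54/121: -0.4463 × log₂(0.4463) = 0.5195
  p(2,2)=6/121: -0.0496 × log₂(0.0496) = 0.2149
H(X,Y) = 2.2605 bits


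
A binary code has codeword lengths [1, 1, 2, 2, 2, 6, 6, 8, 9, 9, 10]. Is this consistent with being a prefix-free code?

Kraft inequality: Σ 2^(-l_i) ≤ 1 for prefix-free code
Calculating: 2^(-1) + 2^(-1) + 2^(-2) + 2^(-2) + 2^(-2) + 2^(-6) + 2^(-6) + 2^(-8) + 2^(-9) + 2^(-9) + 2^(-10)
= 0.5 + 0.5 + 0.25 + 0.25 + 0.25 + 0.015625 + 0.015625 + 0.00390625 + 0.001953125 + 0.001953125 + 0.0009765625
= 1.7900
Since 1.7900 > 1, prefix-free code does not exist


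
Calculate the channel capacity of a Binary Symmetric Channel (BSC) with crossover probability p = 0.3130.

For BSC with error probability p:
C = 1 - H(p) where H(p) is binary entropy
H(0.3130) = -0.3130 × log₂(0.3130) - 0.6870 × log₂(0.6870)
H(p) = 0.8966
C = 1 - 0.8966 = 0.1034 bits/use


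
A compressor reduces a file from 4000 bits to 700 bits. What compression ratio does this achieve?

Compression ratio = Original / Compressed
= 4000 / 700 = 5.71:1


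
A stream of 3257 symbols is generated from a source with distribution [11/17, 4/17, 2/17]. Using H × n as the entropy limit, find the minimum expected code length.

Entropy H = 1.2608 bits/symbol
Minimum bits = H × n = 1.2608 × 3257
= 4106.33 bits


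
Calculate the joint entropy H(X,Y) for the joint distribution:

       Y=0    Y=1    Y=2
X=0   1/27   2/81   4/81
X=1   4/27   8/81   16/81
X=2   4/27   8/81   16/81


H(X,Y) = -Σ p(x,y) log₂ p(x,y)
  p(0,0)=1/27: -0.0370 × log₂(0.0370) = 0.1761
  p(0,1)=2/81: -0.0247 × log₂(0.0247) = 0.1318
  p(0,2)=4/81: -0.0494 × log₂(0.0494) = 0.2143
  p(1,0)=4/27: -0.1481 × log₂(0.1481) = 0.4081
  p(1,1)=8/81: -0.0988 × log₂(0.0988) = 0.3299
  p(1,2)=16/81: -0.1975 × log₂(0.1975) = 0.4622
  p(2,0)=4/27: -0.1481 × log₂(0.1481) = 0.4081
  p(2,1)=8/81: -0.0988 × log₂(0.0988) = 0.3299
  p(2,2)=16/81: -0.1975 × log₂(0.1975) = 0.4622
H(X,Y) = 2.9226 bits


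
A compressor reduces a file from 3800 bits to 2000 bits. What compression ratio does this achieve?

Compression ratio = Original / Compressed
= 3800 / 2000 = 1.90:1


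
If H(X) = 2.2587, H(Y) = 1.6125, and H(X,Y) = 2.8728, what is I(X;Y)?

I(X;Y) = H(X) + H(Y) - H(X,Y)
I(X;Y) = 2.2587 + 1.6125 - 2.8728 = 0.9984 bits


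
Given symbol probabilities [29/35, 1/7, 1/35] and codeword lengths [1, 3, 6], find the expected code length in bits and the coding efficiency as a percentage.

Average length L = Σ p_i × l_i = 1.4286 bits
Entropy H = 0.7724 bits
Efficiency η = H/L × 100% = 54.07%


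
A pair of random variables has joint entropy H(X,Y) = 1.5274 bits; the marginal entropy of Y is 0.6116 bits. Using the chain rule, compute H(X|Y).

Chain rule: H(X,Y) = H(X|Y) + H(Y)
H(X|Y) = H(X,Y) - H(Y) = 1.5274 - 0.6116 = 0.9158 bits


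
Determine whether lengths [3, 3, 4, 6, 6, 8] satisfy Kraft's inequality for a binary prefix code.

Kraft inequality: Σ 2^(-l_i) ≤ 1 for prefix-free code
Calculating: 2^(-3) + 2^(-3) + 2^(-4) + 2^(-6) + 2^(-6) + 2^(-8)
= 0.125 + 0.125 + 0.0625 + 0.015625 + 0.015625 + 0.00390625
= 0.3477
Since 0.3477 ≤ 1, prefix-free code exists


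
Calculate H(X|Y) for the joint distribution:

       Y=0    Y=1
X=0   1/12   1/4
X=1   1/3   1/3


H(X|Y) = Σ_y p(y) H(X|Y=y)
  p(Y=0) = 5/12, H(X|Y=0) = 0.7219
  p(Y=1) = 7/12, H(X|Y=1) = 0.9852
H(X|Y) = 0.4167×0.7219 + 0.5833×0.9852 = 0.8755 bits


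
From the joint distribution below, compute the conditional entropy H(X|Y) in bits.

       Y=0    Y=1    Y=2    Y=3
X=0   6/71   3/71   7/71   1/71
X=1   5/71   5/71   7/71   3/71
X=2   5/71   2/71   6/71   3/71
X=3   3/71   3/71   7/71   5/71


H(X|Y) = Σ_y p(y) H(X|Y=y)
  p(Y=0) = 19/71, H(X|Y=0) = 1.9593
  p(Y=1) = 13/71, H(X|Y=1) = 1.9220
  p(Y=2) = 27/71, H(X|Y=2) = 1.9970
  p(Y=3) = 12/71, H(X|Y=3) = 1.8250
H(X|Y) = 0.2676×1.9593 + 0.1831×1.9220 + 0.3803×1.9970 + 0.1690×1.8250 = 1.9441 bits


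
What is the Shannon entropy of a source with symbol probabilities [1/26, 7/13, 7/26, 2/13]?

H(X) = -Σ p(x) log₂ p(x)
  -1/26 × log₂(1/26) = 0.1808
  -7/13 × log₂(7/13) = 0.4809
  -7/26 × log₂(7/26) = 0.5097
  -2/13 × log₂(2/13) = 0.4155
H(X) = 1.5868 bits


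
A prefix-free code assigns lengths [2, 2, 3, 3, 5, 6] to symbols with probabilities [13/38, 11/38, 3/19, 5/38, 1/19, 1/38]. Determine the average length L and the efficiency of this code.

Average length L = Σ p_i × l_i = 2.5526 bits
Entropy H = 2.2143 bits
Efficiency η = H/L × 100% = 86.74%


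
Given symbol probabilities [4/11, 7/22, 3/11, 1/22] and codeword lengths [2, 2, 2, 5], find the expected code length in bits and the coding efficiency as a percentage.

Average length L = Σ p_i × l_i = 2.1364 bits
Entropy H = 1.7703 bits
Efficiency η = H/L × 100% = 82.86%


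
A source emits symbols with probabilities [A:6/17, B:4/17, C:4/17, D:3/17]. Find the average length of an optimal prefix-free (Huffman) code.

Huffman tree construction:
Combine smallest probabilities repeatedly
Resulting codes:
  A: 11 (length 2)
  B: 01 (length 2)
  C: 10 (length 2)
  D: 00 (length 2)
Average length = Σ p(s) × length(s) = 2.0000 bits


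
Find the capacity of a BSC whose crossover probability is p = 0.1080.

For BSC with error probability p:
C = 1 - H(p) where H(p) is binary entropy
H(0.1080) = -0.1080 × log₂(0.1080) - 0.8920 × log₂(0.8920)
H(p) = 0.4939
C = 1 - 0.4939 = 0.5061 bits/use


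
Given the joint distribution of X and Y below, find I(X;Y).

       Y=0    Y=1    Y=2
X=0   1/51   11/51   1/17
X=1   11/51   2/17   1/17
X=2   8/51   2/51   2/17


H(X) = 1.5736, H(Y) = 1.5515, H(X,Y) = 2.8756
I(X;Y) = H(X) + H(Y) - H(X,Y) = 0.2494 bits


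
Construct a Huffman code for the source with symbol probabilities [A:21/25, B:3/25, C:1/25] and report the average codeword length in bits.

Huffman tree construction:
Combine smallest probabilities repeatedly
Resulting codes:
  A: 1 (length 1)
  B: 01 (length 2)
  C: 00 (length 2)
Average length = Σ p(s) × length(s) = 1.1600 bits


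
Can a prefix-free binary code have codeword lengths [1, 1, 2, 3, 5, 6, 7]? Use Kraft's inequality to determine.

Kraft inequality: Σ 2^(-l_i) ≤ 1 for prefix-free code
Calculating: 2^(-1) + 2^(-1) + 2^(-2) + 2^(-3) + 2^(-5) + 2^(-6) + 2^(-7)
= 0.5 + 0.5 + 0.25 + 0.125 + 0.03125 + 0.015625 + 0.0078125
= 1.4297
Since 1.4297 > 1, prefix-free code does not exist


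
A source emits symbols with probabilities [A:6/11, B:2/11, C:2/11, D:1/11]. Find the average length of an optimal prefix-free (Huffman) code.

Huffman tree construction:
Combine smallest probabilities repeatedly
Resulting codes:
  A: 1 (length 1)
  B: 011 (length 3)
  C: 00 (length 2)
  D: 010 (length 3)
Average length = Σ p(s) × length(s) = 1.7273 bits


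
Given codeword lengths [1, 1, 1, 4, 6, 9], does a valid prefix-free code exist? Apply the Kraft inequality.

Kraft inequality: Σ 2^(-l_i) ≤ 1 for prefix-free code
Calculating: 2^(-1) + 2^(-1) + 2^(-1) + 2^(-4) + 2^(-6) + 2^(-9)
= 0.5 + 0.5 + 0.5 + 0.0625 + 0.015625 + 0.001953125
= 1.5801
Since 1.5801 > 1, prefix-free code does not exist


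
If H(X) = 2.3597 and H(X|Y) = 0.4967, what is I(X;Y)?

I(X;Y) = H(X) - H(X|Y)
I(X;Y) = 2.3597 - 0.4967 = 1.863 bits


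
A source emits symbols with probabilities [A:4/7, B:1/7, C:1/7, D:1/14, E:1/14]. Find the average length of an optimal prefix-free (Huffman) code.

Huffman tree construction:
Combine smallest probabilities repeatedly
Resulting codes:
  A: 1 (length 1)
  B: 010 (length 3)
  C: 011 (length 3)
  D: 000 (length 3)
  E: 001 (length 3)
Average length = Σ p(s) × length(s) = 1.8571 bits


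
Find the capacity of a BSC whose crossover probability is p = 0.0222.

For BSC with error probability p:
C = 1 - H(p) where H(p) is binary entropy
H(0.0222) = -0.0222 × log₂(0.0222) - 0.9778 × log₂(0.9778)
H(p) = 0.1536
C = 1 - 0.1536 = 0.8464 bits/use


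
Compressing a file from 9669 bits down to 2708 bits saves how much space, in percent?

Space savings = (1 - Compressed/Original) × 100%
= (1 - 2708/9669) × 100%
= 71.99%


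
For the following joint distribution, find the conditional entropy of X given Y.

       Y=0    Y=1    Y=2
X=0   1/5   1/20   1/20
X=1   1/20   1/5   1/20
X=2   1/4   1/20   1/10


H(X|Y) = Σ_y p(y) H(X|Y=y)
  p(Y=0) = 1/2, H(X|Y=0) = 1.3610
  p(Y=1) = 3/10, H(X|Y=1) = 1.2516
  p(Y=2) = 1/5, H(X|Y=2) = 1.5000
H(X|Y) = 0.5000×1.3610 + 0.3000×1.2516 + 0.2000×1.5000 = 1.3560 bits


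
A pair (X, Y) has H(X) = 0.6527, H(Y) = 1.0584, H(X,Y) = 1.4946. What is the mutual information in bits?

I(X;Y) = H(X) + H(Y) - H(X,Y)
I(X;Y) = 0.6527 + 1.0584 - 1.4946 = 0.2165 bits


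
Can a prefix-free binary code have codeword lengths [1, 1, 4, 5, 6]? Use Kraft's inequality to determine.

Kraft inequality: Σ 2^(-l_i) ≤ 1 for prefix-free code
Calculating: 2^(-1) + 2^(-1) + 2^(-4) + 2^(-5) + 2^(-6)
= 0.5 + 0.5 + 0.0625 + 0.03125 + 0.015625
= 1.1094
Since 1.1094 > 1, prefix-free code does not exist


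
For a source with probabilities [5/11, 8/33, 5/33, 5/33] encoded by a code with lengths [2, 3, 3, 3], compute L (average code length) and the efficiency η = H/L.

Average length L = Σ p_i × l_i = 2.5455 bits
Entropy H = 1.8376 bits
Efficiency η = H/L × 100% = 72.19%


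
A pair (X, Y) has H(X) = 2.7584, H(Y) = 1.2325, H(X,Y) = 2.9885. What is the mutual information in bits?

I(X;Y) = H(X) + H(Y) - H(X,Y)
I(X;Y) = 2.7584 + 1.2325 - 2.9885 = 1.0024 bits


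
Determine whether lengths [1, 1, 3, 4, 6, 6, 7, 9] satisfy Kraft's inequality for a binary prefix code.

Kraft inequality: Σ 2^(-l_i) ≤ 1 for prefix-free code
Calculating: 2^(-1) + 2^(-1) + 2^(-3) + 2^(-4) + 2^(-6) + 2^(-6) + 2^(-7) + 2^(-9)
= 0.5 + 0.5 + 0.125 + 0.0625 + 0.015625 + 0.015625 + 0.0078125 + 0.001953125
= 1.2285
Since 1.2285 > 1, prefix-free code does not exist


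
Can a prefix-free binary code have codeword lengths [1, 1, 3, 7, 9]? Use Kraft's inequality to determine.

Kraft inequality: Σ 2^(-l_i) ≤ 1 for prefix-free code
Calculating: 2^(-1) + 2^(-1) + 2^(-3) + 2^(-7) + 2^(-9)
= 0.5 + 0.5 + 0.125 + 0.0078125 + 0.001953125
= 1.1348
Since 1.1348 > 1, prefix-free code does not exist


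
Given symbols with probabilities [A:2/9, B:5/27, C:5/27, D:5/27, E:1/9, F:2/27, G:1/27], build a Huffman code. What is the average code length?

Huffman tree construction:
Combine smallest probabilities repeatedly
Resulting codes:
  A: 01 (length 2)
  B: 110 (length 3)
  C: 111 (length 3)
  D: 00 (length 2)
  E: 100 (length 3)
  F: 1011 (length 4)
  G: 1010 (length 4)
Average length = Σ p(s) × length(s) = 2.7037 bits


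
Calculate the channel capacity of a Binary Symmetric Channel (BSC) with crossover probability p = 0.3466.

For BSC with error probability p:
C = 1 - H(p) where H(p) is binary entropy
H(0.3466) = -0.3466 × log₂(0.3466) - 0.6534 × log₂(0.6534)
H(p) = 0.9310
C = 1 - 0.9310 = 0.0690 bits/use


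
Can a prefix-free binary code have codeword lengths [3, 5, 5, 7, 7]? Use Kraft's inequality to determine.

Kraft inequality: Σ 2^(-l_i) ≤ 1 for prefix-free code
Calculating: 2^(-3) + 2^(-5) + 2^(-5) + 2^(-7) + 2^(-7)
= 0.125 + 0.03125 + 0.03125 + 0.0078125 + 0.0078125
= 0.2031
Since 0.2031 ≤ 1, prefix-free code exists


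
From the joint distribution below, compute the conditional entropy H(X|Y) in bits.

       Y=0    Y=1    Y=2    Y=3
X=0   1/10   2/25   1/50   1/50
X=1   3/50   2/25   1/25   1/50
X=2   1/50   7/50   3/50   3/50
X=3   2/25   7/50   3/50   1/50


H(X|Y) = Σ_y p(y) H(X|Y=y)
  p(Y=0) = 13/50, H(X|Y=0) = 1.8262
  p(Y=1) = 11/25, H(X|Y=1) = 1.9457
  p(Y=2) = 9/50, H(X|Y=2) = 1.8911
  p(Y=3) = 3/25, H(X|Y=3) = 1.7925
H(X|Y) = 0.2600×1.8262 + 0.4400×1.9457 + 0.1800×1.8911 + 0.1200×1.7925 = 1.8864 bits


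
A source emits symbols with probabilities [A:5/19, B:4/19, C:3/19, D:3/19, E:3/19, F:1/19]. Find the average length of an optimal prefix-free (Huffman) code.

Huffman tree construction:
Combine smallest probabilities repeatedly
Resulting codes:
  A: 10 (length 2)
  B: 00 (length 2)
  C: 011 (length 3)
  D: 110 (length 3)
  E: 111 (length 3)
  F: 010 (length 3)
Average length = Σ p(s) × length(s) = 2.5263 bits


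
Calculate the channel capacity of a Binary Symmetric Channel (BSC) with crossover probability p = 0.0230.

For BSC with error probability p:
C = 1 - H(p) where H(p) is binary entropy
H(0.0230) = -0.0230 × log₂(0.0230) - 0.9770 × log₂(0.9770)
H(p) = 0.1580
C = 1 - 0.1580 = 0.8420 bits/use


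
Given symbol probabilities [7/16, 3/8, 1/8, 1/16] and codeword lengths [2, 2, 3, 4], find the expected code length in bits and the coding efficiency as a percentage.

Average length L = Σ p_i × l_i = 2.2500 bits
Entropy H = 1.6774 bits
Efficiency η = H/L × 100% = 74.55%


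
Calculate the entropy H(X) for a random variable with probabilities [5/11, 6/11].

H(X) = -Σ p(x) log₂ p(x)
  -5/11 × log₂(5/11) = 0.5170
  -6/11 × log₂(6/11) = 0.4770
H(X) = 0.9940 bits


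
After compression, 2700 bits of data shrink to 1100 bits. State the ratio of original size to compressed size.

Compression ratio = Original / Compressed
= 2700 / 1100 = 2.45:1


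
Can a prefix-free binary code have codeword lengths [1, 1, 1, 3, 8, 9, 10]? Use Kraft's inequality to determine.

Kraft inequality: Σ 2^(-l_i) ≤ 1 for prefix-free code
Calculating: 2^(-1) + 2^(-1) + 2^(-1) + 2^(-3) + 2^(-8) + 2^(-9) + 2^(-10)
= 0.5 + 0.5 + 0.5 + 0.125 + 0.00390625 + 0.001953125 + 0.0009765625
= 1.6318
Since 1.6318 > 1, prefix-free code does not exist


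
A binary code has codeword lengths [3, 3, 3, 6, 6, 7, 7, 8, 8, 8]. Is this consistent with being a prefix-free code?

Kraft inequality: Σ 2^(-l_i) ≤ 1 for prefix-free code
Calculating: 2^(-3) + 2^(-3) + 2^(-3) + 2^(-6) + 2^(-6) + 2^(-7) + 2^(-7) + 2^(-8) + 2^(-8) + 2^(-8)
= 0.125 + 0.125 + 0.125 + 0.015625 + 0.015625 + 0.0078125 + 0.0078125 + 0.00390625 + 0.00390625 + 0.00390625
= 0.4336
Since 0.4336 ≤ 1, prefix-free code exists


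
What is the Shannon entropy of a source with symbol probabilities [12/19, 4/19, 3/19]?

H(X) = -Σ p(x) log₂ p(x)
  -12/19 × log₂(12/19) = 0.4187
  -4/19 × log₂(4/19) = 0.4732
  -3/19 × log₂(3/19) = 0.4205
H(X) = 1.3124 bits


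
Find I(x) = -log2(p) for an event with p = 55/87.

Information content I(x) = -log₂(p(x))
I = -log₂(55/87) = -log₂(0.6322)
I = 0.6616 bits


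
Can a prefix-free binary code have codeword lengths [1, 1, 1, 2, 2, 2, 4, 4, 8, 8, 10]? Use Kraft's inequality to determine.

Kraft inequality: Σ 2^(-l_i) ≤ 1 for prefix-free code
Calculating: 2^(-1) + 2^(-1) + 2^(-1) + 2^(-2) + 2^(-2) + 2^(-2) + 2^(-4) + 2^(-4) + 2^(-8) + 2^(-8) + 2^(-10)
= 0.5 + 0.5 + 0.5 + 0.25 + 0.25 + 0.25 + 0.0625 + 0.0625 + 0.00390625 + 0.00390625 + 0.0009765625
= 2.3838
Since 2.3838 > 1, prefix-free code does not exist


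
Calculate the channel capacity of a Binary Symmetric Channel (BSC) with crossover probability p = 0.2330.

For BSC with error probability p:
C = 1 - H(p) where H(p) is binary entropy
H(0.2330) = -0.2330 × log₂(0.2330) - 0.7670 × log₂(0.7670)
H(p) = 0.7832
C = 1 - 0.7832 = 0.2168 bits/use


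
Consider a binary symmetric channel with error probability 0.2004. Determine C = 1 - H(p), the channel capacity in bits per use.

For BSC with error probability p:
C = 1 - H(p) where H(p) is binary entropy
H(0.2004) = -0.2004 × log₂(0.2004) - 0.7996 × log₂(0.7996)
H(p) = 0.7227
C = 1 - 0.7227 = 0.2773 bits/use


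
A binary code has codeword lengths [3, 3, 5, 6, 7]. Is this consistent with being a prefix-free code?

Kraft inequality: Σ 2^(-l_i) ≤ 1 for prefix-free code
Calculating: 2^(-3) + 2^(-3) + 2^(-5) + 2^(-6) + 2^(-7)
= 0.125 + 0.125 + 0.03125 + 0.015625 + 0.0078125
= 0.3047
Since 0.3047 ≤ 1, prefix-free code exists


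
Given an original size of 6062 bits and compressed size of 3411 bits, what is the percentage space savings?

Space savings = (1 - Compressed/Original) × 100%
= (1 - 3411/6062) × 100%
= 43.73%


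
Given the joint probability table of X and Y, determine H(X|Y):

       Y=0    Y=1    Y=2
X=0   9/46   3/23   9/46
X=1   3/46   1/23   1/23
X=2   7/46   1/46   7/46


H(X|Y) = Σ_y p(y) H(X|Y=y)
  p(Y=0) = 19/46, H(X|Y=0) = 1.4618
  p(Y=1) = 9/46, H(X|Y=1) = 1.2244
  p(Y=2) = 9/23, H(X|Y=2) = 1.3821
H(X|Y) = 0.4130×1.4618 + 0.1957×1.2244 + 0.3913×1.3821 = 1.3842 bits


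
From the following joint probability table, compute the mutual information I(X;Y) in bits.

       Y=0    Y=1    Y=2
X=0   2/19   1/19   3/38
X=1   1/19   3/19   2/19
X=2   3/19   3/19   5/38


H(X) = 1.5365, H(Y) = 1.5810, H(X,Y) = 3.0665
I(X;Y) = H(X) + H(Y) - H(X,Y) = 0.0510 bits


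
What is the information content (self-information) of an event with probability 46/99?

Information content I(x) = -log₂(p(x))
I = -log₂(46/99) = -log₂(0.4646)
I = 1.1058 bits


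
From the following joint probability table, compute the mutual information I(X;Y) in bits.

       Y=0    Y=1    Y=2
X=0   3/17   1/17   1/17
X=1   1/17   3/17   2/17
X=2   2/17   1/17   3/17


H(X) = 1.5799, H(Y) = 1.5799, H(X,Y) = 3.0131
I(X;Y) = H(X) + H(Y) - H(X,Y) = 0.1467 bits


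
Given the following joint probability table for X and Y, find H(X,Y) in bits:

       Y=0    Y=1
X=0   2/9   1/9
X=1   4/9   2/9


H(X,Y) = -Σ p(x,y) log₂ p(x,y)
  p(0,0)=2/9: -0.2222 × log₂(0.2222) = 0.4822
  p(0,1)=1/9: -0.1111 × log₂(0.1111) = 0.3522
  p(1,0)=4/9: -0.4444 × log₂(0.4444) = 0.5200
  p(1,1)=2/9: -0.2222 × log₂(0.2222) = 0.4822
H(X,Y) = 1.8366 bits


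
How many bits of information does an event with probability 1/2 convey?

Information content I(x) = -log₂(p(x))
I = -log₂(1/2) = -log₂(0.5000)
I = 1.0000 bits


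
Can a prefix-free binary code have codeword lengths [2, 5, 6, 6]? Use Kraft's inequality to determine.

Kraft inequality: Σ 2^(-l_i) ≤ 1 for prefix-free code
Calculating: 2^(-2) + 2^(-5) + 2^(-6) + 2^(-6)
= 0.25 + 0.03125 + 0.015625 + 0.015625
= 0.3125
Since 0.3125 ≤ 1, prefix-free code exists


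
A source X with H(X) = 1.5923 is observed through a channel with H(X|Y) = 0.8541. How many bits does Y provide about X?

I(X;Y) = H(X) - H(X|Y)
I(X;Y) = 1.5923 - 0.8541 = 0.7382 bits


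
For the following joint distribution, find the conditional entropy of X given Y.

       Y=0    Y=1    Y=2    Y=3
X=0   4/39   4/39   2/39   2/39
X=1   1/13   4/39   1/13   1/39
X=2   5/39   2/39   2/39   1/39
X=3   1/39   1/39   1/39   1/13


H(X|Y) = Σ_y p(y) H(X|Y=y)
  p(Y=0) = 1/3, H(X|Y=0) = 1.8262
  p(Y=1) = 11/39, H(X|Y=1) = 1.8231
  p(Y=2) = 8/39, H(X|Y=2) = 1.9056
  p(Y=3) = 7/39, H(X|Y=3) = 1.8424
H(X|Y) = 0.3333×1.8262 + 0.2821×1.8231 + 0.2051×1.9056 + 0.1795×1.8424 = 1.8445 bits


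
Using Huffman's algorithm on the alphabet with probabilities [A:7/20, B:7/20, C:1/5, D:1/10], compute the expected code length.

Huffman tree construction:
Combine smallest probabilities repeatedly
Resulting codes:
  A: 11 (length 2)
  B: 0 (length 1)
  C: 101 (length 3)
  D: 100 (length 3)
Average length = Σ p(s) × length(s) = 1.9500 bits


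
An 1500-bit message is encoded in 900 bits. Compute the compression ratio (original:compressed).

Compression ratio = Original / Compressed
= 1500 / 900 = 1.67:1


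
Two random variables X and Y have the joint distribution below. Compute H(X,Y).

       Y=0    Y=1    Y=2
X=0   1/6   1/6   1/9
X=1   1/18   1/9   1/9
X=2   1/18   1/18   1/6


H(X,Y) = -Σ p(x,y) log₂ p(x,y)
  p(0,0)=1/6: -0.1667 × log₂(0.1667) = 0.4308
  p(0,1)=1/6: -0.1667 × log₂(0.1667) = 0.4308
  p(0,2)=1/9: -0.1111 × log₂(0.1111) = 0.3522
  p(1,0)=1/18: -0.0556 × log₂(0.0556) = 0.2317
  p(1,1)=1/9: -0.1111 × log₂(0.1111) = 0.3522
  p(1,2)=1/9: -0.1111 × log₂(0.1111) = 0.3522
  p(2,0)=1/18: -0.0556 × log₂(0.0556) = 0.2317
  p(2,1)=1/18: -0.0556 × log₂(0.0556) = 0.2317
  p(2,2)=1/6: -0.1667 × log₂(0.1667) = 0.4308
H(X,Y) = 3.0441 bits


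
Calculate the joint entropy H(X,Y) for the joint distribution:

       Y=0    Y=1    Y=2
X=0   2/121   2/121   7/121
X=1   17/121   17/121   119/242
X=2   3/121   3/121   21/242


H(X,Y) = -Σ p(x,y) log₂ p(x,y)
  p(0,0)=2/121: -0.0165 × log₂(0.0165) = 0.0978
  p(0,1)=2/121: -0.0165 × log₂(0.0165) = 0.0978
  p(0,2)=7/121: -0.0579 × log₂(0.0579) = 0.2379
  p(1,0)=17/121: -0.1405 × log₂(0.1405) = 0.3978
  p(1,1)=17/121: -0.1405 × log₂(0.1405) = 0.3978
  p(1,2)=119/242: -0.4917 × log₂(0.4917) = 0.5036
  p(2,0)=3/121: -0.0248 × log₂(0.0248) = 0.1322
  p(2,1)=3/121: -0.0248 × log₂(0.0248) = 0.1322
  p(2,2)=21/242: -0.0868 × log₂(0.0868) = 0.3060
H(X,Y) = 2.3032 bits


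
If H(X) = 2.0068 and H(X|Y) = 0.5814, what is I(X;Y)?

I(X;Y) = H(X) - H(X|Y)
I(X;Y) = 2.0068 - 0.5814 = 1.4254 bits


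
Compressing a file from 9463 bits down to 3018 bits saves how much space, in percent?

Space savings = (1 - Compressed/Original) × 100%
= (1 - 3018/9463) × 100%
= 68.11%


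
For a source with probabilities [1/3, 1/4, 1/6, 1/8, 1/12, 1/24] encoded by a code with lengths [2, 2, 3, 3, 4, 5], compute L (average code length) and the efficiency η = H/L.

Average length L = Σ p_i × l_i = 2.5833 bits
Entropy H = 2.3239 bits
Efficiency η = H/L × 100% = 89.96%


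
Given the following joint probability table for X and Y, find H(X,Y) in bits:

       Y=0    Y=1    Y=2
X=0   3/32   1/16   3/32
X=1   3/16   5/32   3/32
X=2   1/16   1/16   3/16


H(X,Y) = -Σ p(x,y) log₂ p(x,y)
  p(0,0)=3/32: -0.0938 × log₂(0.0938) = 0.3202
  p(0,1)=1/16: -0.0625 × log₂(0.0625) = 0.2500
  p(0,2)=3/32: -0.0938 × log₂(0.0938) = 0.3202
  p(1,0)=3/16: -0.1875 × log₂(0.1875) = 0.4528
  p(1,1)=5/32: -0.1562 × log₂(0.1562) = 0.4184
  p(1,2)=3/32: -0.0938 × log₂(0.0938) = 0.3202
  p(2,0)=1/16: -0.0625 × log₂(0.0625) = 0.2500
  p(2,1)=1/16: -0.0625 × log₂(0.0625) = 0.2500
  p(2,2)=3/16: -0.1875 × log₂(0.1875) = 0.4528
H(X,Y) = 3.0346 bits


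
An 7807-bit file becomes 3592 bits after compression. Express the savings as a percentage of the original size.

Space savings = (1 - Compressed/Original) × 100%
= (1 - 3592/7807) × 100%
= 53.99%


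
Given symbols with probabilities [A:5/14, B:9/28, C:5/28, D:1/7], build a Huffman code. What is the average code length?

Huffman tree construction:
Combine smallest probabilities repeatedly
Resulting codes:
  A: 0 (length 1)
  B: 10 (length 2)
  C: 111 (length 3)
  D: 110 (length 3)
Average length = Σ p(s) × length(s) = 1.9643 bits


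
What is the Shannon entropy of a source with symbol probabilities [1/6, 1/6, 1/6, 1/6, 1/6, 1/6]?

H(X) = -Σ p(x) log₂ p(x)
  -1/6 × log₂(1/6) = 0.4308
  -1/6 × log₂(1/6) = 0.4308
  -1/6 × log₂(1/6) = 0.4308
  -1/6 × log₂(1/6) = 0.4308
  -1/6 × log₂(1/6) = 0.4308
  -1/6 × log₂(1/6) = 0.4308
H(X) = 2.5850 bits


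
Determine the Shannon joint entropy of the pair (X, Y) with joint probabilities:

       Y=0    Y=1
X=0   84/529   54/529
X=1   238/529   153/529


H(X,Y) = -Σ p(x,y) log₂ p(x,y)
  p(0,0)=84/529: -0.1588 × log₂(0.1588) = 0.4216
  p(0,1)=54/529: -0.1021 × log₂(0.1021) = 0.3361
  p(1,0)=238/529: -0.4499 × log₂(0.4499) = 0.5184
  p(1,1)=153/529: -0.2892 × log₂(0.2892) = 0.5176
H(X,Y) = 1.7937 bits


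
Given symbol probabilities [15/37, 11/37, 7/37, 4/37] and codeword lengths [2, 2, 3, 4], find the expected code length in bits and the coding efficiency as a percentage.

Average length L = Σ p_i × l_i = 2.4054 bits
Entropy H = 1.8498 bits
Efficiency η = H/L × 100% = 76.90%


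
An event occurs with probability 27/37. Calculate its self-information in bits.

Information content I(x) = -log₂(p(x))
I = -log₂(27/37) = -log₂(0.7297)
I = 0.4546 bits


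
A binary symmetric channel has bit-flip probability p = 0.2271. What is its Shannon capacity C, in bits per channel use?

For BSC with error probability p:
C = 1 - H(p) where H(p) is binary entropy
H(0.2271) = -0.2271 × log₂(0.2271) - 0.7729 × log₂(0.7729)
H(p) = 0.7729
C = 1 - 0.7729 = 0.2271 bits/use


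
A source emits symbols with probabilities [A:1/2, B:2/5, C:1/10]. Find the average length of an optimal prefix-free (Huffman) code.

Huffman tree construction:
Combine smallest probabilities repeatedly
Resulting codes:
  A: 0 (length 1)
  B: 11 (length 2)
  C: 10 (length 2)
Average length = Σ p(s) × length(s) = 1.5000 bits


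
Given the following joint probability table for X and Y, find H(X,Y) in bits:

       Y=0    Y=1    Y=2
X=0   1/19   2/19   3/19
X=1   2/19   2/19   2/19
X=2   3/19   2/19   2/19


H(X,Y) = -Σ p(x,y) log₂ p(x,y)
  p(0,0)=1/19: -0.0526 × log₂(0.0526) = 0.2236
  p(0,1)=2/19: -0.1053 × log₂(0.1053) = 0.3419
  p(0,2)=3/19: -0.1579 × log₂(0.1579) = 0.4205
  p(1,0)=2/19: -0.1053 × log₂(0.1053) = 0.3419
  p(1,1)=2/19: -0.1053 × log₂(0.1053) = 0.3419
  p(1,2)=2/19: -0.1053 × log₂(0.1053) = 0.3419
  p(2,0)=3/19: -0.1579 × log₂(0.1579) = 0.4205
  p(2,1)=2/19: -0.1053 × log₂(0.1053) = 0.3419
  p(2,2)=2/19: -0.1053 × log₂(0.1053) = 0.3419
H(X,Y) = 3.1158 bits


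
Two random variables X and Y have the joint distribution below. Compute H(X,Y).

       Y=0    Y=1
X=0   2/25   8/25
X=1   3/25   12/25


H(X,Y) = -Σ p(x,y) log₂ p(x,y)
  p(0,0)=2/25: -0.0800 × log₂(0.0800) = 0.2915
  p(0,1)=8/25: -0.3200 × log₂(0.3200) = 0.5260
  p(1,0)=3/25: -0.1200 × log₂(0.1200) = 0.3671
  p(1,1)=12/25: -0.4800 × log₂(0.4800) = 0.5083
H(X,Y) = 1.6929 bits


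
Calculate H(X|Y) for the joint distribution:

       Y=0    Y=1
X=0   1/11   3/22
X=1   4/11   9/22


H(X|Y) = Σ_y p(y) H(X|Y=y)
  p(Y=0) = 5/11, H(X|Y=0) = 0.7219
  p(Y=1) = 6/11, H(X|Y=1) = 0.8113
H(X|Y) = 0.4545×0.7219 + 0.5455×0.8113 = 0.7707 bits


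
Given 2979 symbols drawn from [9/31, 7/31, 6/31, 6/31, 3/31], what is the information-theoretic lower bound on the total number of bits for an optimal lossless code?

Entropy H = 2.2460 bits/symbol
Minimum bits = H × n = 2.2460 × 2979
= 6690.72 bits


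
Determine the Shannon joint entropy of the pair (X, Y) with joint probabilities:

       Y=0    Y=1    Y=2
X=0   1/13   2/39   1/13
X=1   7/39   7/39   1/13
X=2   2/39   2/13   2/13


H(X,Y) = -Σ p(x,y) log₂ p(x,y)
  p(0,0)=1/13: -0.0769 × log₂(0.0769) = 0.2846
  p(0,1)=2/39: -0.0513 × log₂(0.0513) = 0.2198
  p(0,2)=1/13: -0.0769 × log₂(0.0769) = 0.2846
  p(1,0)=7/39: -0.1795 × log₂(0.1795) = 0.4448
  p(1,1)=7/39: -0.1795 × log₂(0.1795) = 0.4448
  p(1,2)=1/13: -0.0769 × log₂(0.0769) = 0.2846
  p(2,0)=2/39: -0.0513 × log₂(0.0513) = 0.2198
  p(2,1)=2/13: -0.1538 × log₂(0.1538) = 0.4155
  p(2,2)=2/13: -0.1538 × log₂(0.1538) = 0.4155
H(X,Y) = 3.0139 bits


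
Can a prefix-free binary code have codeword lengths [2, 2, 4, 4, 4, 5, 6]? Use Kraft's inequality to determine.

Kraft inequality: Σ 2^(-l_i) ≤ 1 for prefix-free code
Calculating: 2^(-2) + 2^(-2) + 2^(-4) + 2^(-4) + 2^(-4) + 2^(-5) + 2^(-6)
= 0.25 + 0.25 + 0.0625 + 0.0625 + 0.0625 + 0.03125 + 0.015625
= 0.7344
Since 0.7344 ≤ 1, prefix-free code exists


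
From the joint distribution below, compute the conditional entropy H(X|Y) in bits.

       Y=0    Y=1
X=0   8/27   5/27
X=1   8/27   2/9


H(X|Y) = Σ_y p(y) H(X|Y=y)
  p(Y=0) = 16/27, H(X|Y=0) = 1.0000
  p(Y=1) = 11/27, H(X|Y=1) = 0.9940
H(X|Y) = 0.5926×1.0000 + 0.4074×0.9940 = 0.9976 bits


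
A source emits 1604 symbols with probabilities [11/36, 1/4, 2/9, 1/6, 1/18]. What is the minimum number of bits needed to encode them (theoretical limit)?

Entropy H = 2.1673 bits/symbol
Minimum bits = H × n = 2.1673 × 1604
= 3476.42 bits


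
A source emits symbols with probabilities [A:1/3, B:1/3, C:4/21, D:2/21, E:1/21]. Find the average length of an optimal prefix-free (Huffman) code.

Huffman tree construction:
Combine smallest probabilities repeatedly
Resulting codes:
  A: 10 (length 2)
  B: 11 (length 2)
  C: 01 (length 2)
  D: 001 (length 3)
  E: 000 (length 3)
Average length = Σ p(s) × length(s) = 2.1429 bits


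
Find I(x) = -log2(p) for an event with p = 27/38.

Information content I(x) = -log₂(p(x))
I = -log₂(27/38) = -log₂(0.7105)
I = 0.4930 bits


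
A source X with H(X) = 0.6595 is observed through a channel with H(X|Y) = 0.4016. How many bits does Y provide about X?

I(X;Y) = H(X) - H(X|Y)
I(X;Y) = 0.6595 - 0.4016 = 0.2579 bits


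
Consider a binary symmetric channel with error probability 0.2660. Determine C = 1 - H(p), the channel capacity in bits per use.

For BSC with error probability p:
C = 1 - H(p) where H(p) is binary entropy
H(0.2660) = -0.2660 × log₂(0.2660) - 0.7340 × log₂(0.7340)
H(p) = 0.8357
C = 1 - 0.8357 = 0.1643 bits/use


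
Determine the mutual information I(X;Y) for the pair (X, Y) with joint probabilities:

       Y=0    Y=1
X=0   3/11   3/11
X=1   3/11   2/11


H(X) = 0.9940, H(Y) = 0.9940, H(X,Y) = 1.9808
I(X;Y) = H(X) + H(Y) - H(X,Y) = 0.0072 bits


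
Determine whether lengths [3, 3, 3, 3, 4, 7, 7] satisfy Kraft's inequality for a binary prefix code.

Kraft inequality: Σ 2^(-l_i) ≤ 1 for prefix-free code
Calculating: 2^(-3) + 2^(-3) + 2^(-3) + 2^(-3) + 2^(-4) + 2^(-7) + 2^(-7)
= 0.125 + 0.125 + 0.125 + 0.125 + 0.0625 + 0.0078125 + 0.0078125
= 0.5781
Since 0.5781 ≤ 1, prefix-free code exists


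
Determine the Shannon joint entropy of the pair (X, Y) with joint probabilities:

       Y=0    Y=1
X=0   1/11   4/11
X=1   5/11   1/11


H(X,Y) = -Σ p(x,y) log₂ p(x,y)
  p(0,0)=1/11: -0.0909 × log₂(0.0909) = 0.3145
  p(0,1)=4/11: -0.3636 × log₂(0.3636) = 0.5307
  p(1,0)=5/11: -0.4545 × log₂(0.4545) = 0.5170
  p(1,1)=1/11: -0.0909 × log₂(0.0909) = 0.3145
H(X,Y) = 1.6767 bits


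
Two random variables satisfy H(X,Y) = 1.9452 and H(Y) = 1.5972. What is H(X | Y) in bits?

Chain rule: H(X,Y) = H(X|Y) + H(Y)
H(X|Y) = H(X,Y) - H(Y) = 1.9452 - 1.5972 = 0.348 bits


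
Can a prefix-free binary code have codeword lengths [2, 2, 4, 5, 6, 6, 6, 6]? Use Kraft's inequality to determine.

Kraft inequality: Σ 2^(-l_i) ≤ 1 for prefix-free code
Calculating: 2^(-2) + 2^(-2) + 2^(-4) + 2^(-5) + 2^(-6) + 2^(-6) + 2^(-6) + 2^(-6)
= 0.25 + 0.25 + 0.0625 + 0.03125 + 0.015625 + 0.015625 + 0.015625 + 0.015625
= 0.6562
Since 0.6562 ≤ 1, prefix-free code exists


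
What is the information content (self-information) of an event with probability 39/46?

Information content I(x) = -log₂(p(x))
I = -log₂(39/46) = -log₂(0.8478)
I = 0.2382 bits


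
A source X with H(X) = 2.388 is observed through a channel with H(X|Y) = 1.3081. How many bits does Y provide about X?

I(X;Y) = H(X) - H(X|Y)
I(X;Y) = 2.388 - 1.3081 = 1.0799 bits


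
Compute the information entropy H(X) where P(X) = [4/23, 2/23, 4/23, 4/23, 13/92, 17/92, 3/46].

H(X) = -Σ p(x) log₂ p(x)
  -4/23 × log₂(4/23) = 0.4389
  -2/23 × log₂(2/23) = 0.3064
  -4/23 × log₂(4/23) = 0.4389
  -4/23 × log₂(4/23) = 0.4389
  -13/92 × log₂(13/92) = 0.3989
  -17/92 × log₂(17/92) = 0.4501
  -3/46 × log₂(3/46) = 0.2569
H(X) = 2.7290 bits


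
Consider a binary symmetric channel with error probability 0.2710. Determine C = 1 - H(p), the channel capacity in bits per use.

For BSC with error probability p:
C = 1 - H(p) where H(p) is binary entropy
H(0.2710) = -0.2710 × log₂(0.2710) - 0.7290 × log₂(0.7290)
H(p) = 0.8429
C = 1 - 0.8429 = 0.1571 bits/use


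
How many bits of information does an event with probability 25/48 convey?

Information content I(x) = -log₂(p(x))
I = -log₂(25/48) = -log₂(0.5208)
I = 0.9411 bits


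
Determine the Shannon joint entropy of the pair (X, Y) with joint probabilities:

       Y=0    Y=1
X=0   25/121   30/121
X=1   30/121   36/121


H(X,Y) = -Σ p(x,y) log₂ p(x,y)
  p(0,0)=25/121: -0.2066 × log₂(0.2066) = 0.4700
  p(0,1)=30/121: -0.2479 × log₂(0.2479) = 0.4988
  p(1,0)=30/121: -0.2479 × log₂(0.2479) = 0.4988
  p(1,1)=36/121: -0.2975 × log₂(0.2975) = 0.5203
H(X,Y) = 1.9881 bits


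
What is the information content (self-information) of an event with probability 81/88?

Information content I(x) = -log₂(p(x))
I = -log₂(81/88) = -log₂(0.9205)
I = 0.1196 bits


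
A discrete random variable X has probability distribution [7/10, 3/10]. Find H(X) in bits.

H(X) = -Σ p(x) log₂ p(x)
  -7/10 × log₂(7/10) = 0.3602
  -3/10 × log₂(3/10) = 0.5211
H(X) = 0.8813 bits


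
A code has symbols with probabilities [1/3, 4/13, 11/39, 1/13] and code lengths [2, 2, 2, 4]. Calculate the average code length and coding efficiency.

Average length L = Σ p_i × l_i = 2.1538 bits
Entropy H = 1.8512 bits
Efficiency η = H/L × 100% = 85.95%


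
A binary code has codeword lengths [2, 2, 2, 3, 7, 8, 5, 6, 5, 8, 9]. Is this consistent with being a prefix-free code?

Kraft inequality: Σ 2^(-l_i) ≤ 1 for prefix-free code
Calculating: 2^(-2) + 2^(-2) + 2^(-2) + 2^(-3) + 2^(-7) + 2^(-8) + 2^(-5) + 2^(-6) + 2^(-5) + 2^(-8) + 2^(-9)
= 0.25 + 0.25 + 0.25 + 0.125 + 0.0078125 + 0.00390625 + 0.03125 + 0.015625 + 0.03125 + 0.00390625 + 0.001953125
= 0.9707
Since 0.9707 ≤ 1, prefix-free code exists


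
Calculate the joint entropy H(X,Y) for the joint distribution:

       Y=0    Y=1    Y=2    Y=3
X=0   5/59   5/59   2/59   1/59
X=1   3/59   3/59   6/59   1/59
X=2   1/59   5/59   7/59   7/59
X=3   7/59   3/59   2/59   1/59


H(X,Y) = -Σ p(x,y) log₂ p(x,y)
  p(0,0)=5/59: -0.0847 × log₂(0.0847) = 0.3018
  p(0,1)=5/59: -0.0847 × log₂(0.0847) = 0.3018
  p(0,2)=2/59: -0.0339 × log₂(0.0339) = 0.1655
  p(0,3)=1/59: -0.0169 × log₂(0.0169) = 0.0997
  p(1,0)=3/59: -0.0508 × log₂(0.0508) = 0.2185
  p(1,1)=3/59: -0.0508 × log₂(0.0508) = 0.2185
  p(1,2)=6/59: -0.1017 × log₂(0.1017) = 0.3354
  p(1,3)=1/59: -0.0169 × log₂(0.0169) = 0.0997
  p(2,0)=1/59: -0.0169 × log₂(0.0169) = 0.0997
  p(2,1)=5/59: -0.0847 × log₂(0.0847) = 0.3018
  p(2,2)=7/59: -0.1186 × log₂(0.1186) = 0.3649
  p(2,3)=7/59: -0.1186 × log₂(0.1186) = 0.3649
  p(3,0)=7/59: -0.1186 × log₂(0.1186) = 0.3649
  p(3,1)=3/59: -0.0508 × log₂(0.0508) = 0.2185
  p(3,2)=2/59: -0.0339 × log₂(0.0339) = 0.1655
  p(3,3)=1/59: -0.0169 × log₂(0.0169) = 0.0997
H(X,Y) = 3.7206 bits


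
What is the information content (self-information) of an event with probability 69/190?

Information content I(x) = -log₂(p(x))
I = -log₂(69/190) = -log₂(0.3632)
I = 1.4613 bits


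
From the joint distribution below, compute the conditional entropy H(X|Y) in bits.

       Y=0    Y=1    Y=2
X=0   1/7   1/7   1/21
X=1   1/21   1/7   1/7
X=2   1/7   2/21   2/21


H(X|Y) = Σ_y p(y) H(X|Y=y)
  p(Y=0) = 1/3, H(X|Y=0) = 1.4488
  p(Y=1) = 8/21, H(X|Y=1) = 1.5613
  p(Y=2) = 2/7, H(X|Y=2) = 1.4591
H(X|Y) = 0.3333×1.4488 + 0.3810×1.5613 + 0.2857×1.4591 = 1.4946 bits


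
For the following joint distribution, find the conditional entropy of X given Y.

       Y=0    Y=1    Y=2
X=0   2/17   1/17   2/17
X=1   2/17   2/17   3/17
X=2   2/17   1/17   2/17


H(X|Y) = Σ_y p(y) H(X|Y=y)
  p(Y=0) = 6/17, H(X|Y=0) = 1.5850
  p(Y=1) = 4/17, H(X|Y=1) = 1.5000
  p(Y=2) = 7/17, H(X|Y=2) = 1.5567
H(X|Y) = 0.3529×1.5850 + 0.2353×1.5000 + 0.4118×1.5567 = 1.5533 bits


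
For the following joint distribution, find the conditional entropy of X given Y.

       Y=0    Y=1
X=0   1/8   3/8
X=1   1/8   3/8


H(X|Y) = Σ_y p(y) H(X|Y=y)
  p(Y=0) = 1/4, H(X|Y=0) = 1.0000
  p(Y=1) = 3/4, H(X|Y=1) = 1.0000
H(X|Y) = 0.2500×1.0000 + 0.7500×1.0000 = 1.0000 bits


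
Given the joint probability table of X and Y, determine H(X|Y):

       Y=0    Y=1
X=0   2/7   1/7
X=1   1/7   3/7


H(X|Y) = Σ_y p(y) H(X|Y=y)
  p(Y=0) = 3/7, H(X|Y=0) = 0.9183
  p(Y=1) = 4/7, H(X|Y=1) = 0.8113
H(X|Y) = 0.4286×0.9183 + 0.5714×0.8113 = 0.8571 bits


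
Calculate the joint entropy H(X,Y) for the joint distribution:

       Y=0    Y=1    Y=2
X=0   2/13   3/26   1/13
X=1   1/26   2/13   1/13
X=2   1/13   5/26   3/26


H(X,Y) = -Σ p(x,y) log₂ p(x,y)
  p(0,0)=2/13: -0.1538 × log₂(0.1538) = 0.4155
  p(0,1)=3/26: -0.1154 × log₂(0.1154) = 0.3595
  p(0,2)=1/13: -0.0769 × log₂(0.0769) = 0.2846
  p(1,0)=1/26: -0.0385 × log₂(0.0385) = 0.1808
  p(1,1)=2/13: -0.1538 × log₂(0.1538) = 0.4155
  p(1,2)=1/13: -0.0769 × log₂(0.0769) = 0.2846
  p(2,0)=1/13: -0.0769 × log₂(0.0769) = 0.2846
  p(2,1)=5/26: -0.1923 × log₂(0.1923) = 0.4574
  p(2,2)=3/26: -0.1154 × log₂(0.1154) = 0.3595
H(X,Y) = 3.0420 bits


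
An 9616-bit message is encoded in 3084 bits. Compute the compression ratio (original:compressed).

Compression ratio = Original / Compressed
= 9616 / 3084 = 3.12:1


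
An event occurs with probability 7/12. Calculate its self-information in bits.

Information content I(x) = -log₂(p(x))
I = -log₂(7/12) = -log₂(0.5833)
I = 0.7776 bits


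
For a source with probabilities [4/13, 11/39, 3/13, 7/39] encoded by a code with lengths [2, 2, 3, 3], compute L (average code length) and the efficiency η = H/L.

Average length L = Σ p_i × l_i = 2.4103 bits
Entropy H = 1.9712 bits
Efficiency η = H/L × 100% = 81.78%


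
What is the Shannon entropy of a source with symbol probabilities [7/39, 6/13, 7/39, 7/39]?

H(X) = -Σ p(x) log₂ p(x)
  -7/39 × log₂(7/39) = 0.4448
  -6/13 × log₂(6/13) = 0.5148
  -7/39 × log₂(7/39) = 0.4448
  -7/39 × log₂(7/39) = 0.4448
H(X) = 1.8492 bits


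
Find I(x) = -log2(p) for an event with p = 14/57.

Information content I(x) = -log₂(p(x))
I = -log₂(14/57) = -log₂(0.2456)
I = 2.0255 bits


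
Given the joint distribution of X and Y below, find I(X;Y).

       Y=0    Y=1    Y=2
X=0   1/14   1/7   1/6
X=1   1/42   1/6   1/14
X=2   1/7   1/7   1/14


H(X) = 1.5671, H(Y) = 1.5343, H(X,Y) = 3.0091
I(X;Y) = H(X) + H(Y) - H(X,Y) = 0.0924 bits


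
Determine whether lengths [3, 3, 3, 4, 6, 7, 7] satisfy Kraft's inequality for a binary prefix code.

Kraft inequality: Σ 2^(-l_i) ≤ 1 for prefix-free code
Calculating: 2^(-3) + 2^(-3) + 2^(-3) + 2^(-4) + 2^(-6) + 2^(-7) + 2^(-7)
= 0.125 + 0.125 + 0.125 + 0.0625 + 0.015625 + 0.0078125 + 0.0078125
= 0.4688
Since 0.4688 ≤ 1, prefix-free code exists


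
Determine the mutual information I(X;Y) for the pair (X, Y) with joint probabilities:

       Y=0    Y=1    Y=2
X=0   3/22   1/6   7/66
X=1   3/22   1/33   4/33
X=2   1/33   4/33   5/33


H(X) = 1.5666, H(Y) = 1.5781, H(X,Y) = 3.0143
I(X;Y) = H(X) + H(Y) - H(X,Y) = 0.1304 bits
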